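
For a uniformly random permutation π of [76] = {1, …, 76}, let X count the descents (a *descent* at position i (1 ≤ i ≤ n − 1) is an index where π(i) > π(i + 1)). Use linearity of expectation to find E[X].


Write X = Σ X_I over i = 1, …, 75, with X_I the indicator of one descent.
There are 75 indicators.
For each fixed i, the pair (π(i), π(i+1)) is a uniformly random ordered pair of distinct values from {1, …, 76}; by symmetry P[π(i) > π(i+1)] = 1/2.
By linearity: E[X] = 75 · (1/2) = (76 − 1) · (1/2) = 75/2 ≈ 37.500.

E[X] = 75/2 = 37.500.


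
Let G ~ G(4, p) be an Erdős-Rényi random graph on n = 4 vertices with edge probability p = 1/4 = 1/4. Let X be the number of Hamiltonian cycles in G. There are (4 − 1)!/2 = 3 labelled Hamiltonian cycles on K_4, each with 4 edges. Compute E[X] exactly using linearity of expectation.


K_4 has (4 − 1)!/2 = 3 labelled Hamiltonian cycles.
For each such Hamiltonian cycle H, let X_H = 1 if all 4 edges of H are present in G. Then P[X_H = 1] = p^{4} = (1/4)^{4} = 1/256.
By linearity: E[X] = Σ_H E[X_H] = 3 · p^{4} = 3 · 1/256 = 3/256.
Numerically: E[X] ≈ 0.0117.

E[X] = 3 · (1/4)^{4} = 3/256 ≈ 0.0117.


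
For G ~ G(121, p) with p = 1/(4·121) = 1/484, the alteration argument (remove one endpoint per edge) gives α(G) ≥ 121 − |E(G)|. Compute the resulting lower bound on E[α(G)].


E[|E(G)|] = C(121, 2)·p = 7260 · (1/484) = 15.
E[α(G)] ≥ n − E[|E(G)|] = 121 − 15 = 106.
Numerically: ≈ 106.000000.
(This is only a lower bound; the true E[α(G)] may be larger.)

E[α(G)] ≥ 106 ≈ 106.000000.


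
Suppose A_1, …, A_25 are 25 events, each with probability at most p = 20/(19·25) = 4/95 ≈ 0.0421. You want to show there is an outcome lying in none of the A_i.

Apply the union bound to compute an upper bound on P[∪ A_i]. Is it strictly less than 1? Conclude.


Union bound: P[∪_{i=1}^{25} A_i] ≤ Σ_i P[A_i] ≤ 25·p = 25·(4/95) = 20/19.
Numerically: 20/19 ≈ 1.0526.
Is 20/19 < 1? NO.
Since the bound 20/19 is ≥ 1, the union bound is uninformative here; it does NOT by itself certify existence.

25·p = 20/19 ≈ 1.0526; existence NOT certified by the union bound.


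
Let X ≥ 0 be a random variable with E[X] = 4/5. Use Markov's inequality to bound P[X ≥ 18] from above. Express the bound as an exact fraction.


μ = E[X] = 4/5, a = 18.
Markov: P[X ≥ 18] ≤ μ/a = (4/5)/18 = 2/45.
Numerically: ≈ 0.044.
(Since a = 18 > μ = 0.800, the bound 2/45 is < 1 and informative.)

P[X ≥ 18] ≤ 2/45 ≈ 0.044.


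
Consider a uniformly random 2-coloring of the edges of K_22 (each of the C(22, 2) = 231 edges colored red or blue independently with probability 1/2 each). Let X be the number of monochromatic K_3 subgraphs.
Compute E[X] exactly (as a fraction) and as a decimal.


Let X = Σ_S X_S over the C(22, 3) = 1540 subsets S of size 3, where X_S = 1 if the K_3 on S is monochromatic.
For a fixed S, the K_3 on S has C(3, 2) = 3 edges. P[all 3 edges red] = (1/2)^3, and likewise for blue, so P[monochromatic] = 2·(1/2)^3 = 2^{1 − 3} = 1/4.
By linearity: E[X] = C(22, 3) · 2^{1 − 3} = 1540 · 1/4 = 385.
Numerically: E[X] ≈ 385.000000.

E[X] = C(22,3)·2^(1−C(3,2)) = 385 ≈ 385.000000.


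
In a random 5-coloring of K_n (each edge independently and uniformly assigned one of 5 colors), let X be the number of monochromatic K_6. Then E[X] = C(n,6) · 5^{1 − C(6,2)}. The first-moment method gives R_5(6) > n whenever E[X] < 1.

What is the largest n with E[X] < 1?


We need C(n, 6) · 5^{1 − 15} < 1, i.e. C(n, 6) < 5^{15 − 1} = 6103515625.
Check values of n near the boundary:
  n = 125: C(125, 6) = 4690625500; 4690625500 < 6103515625? YES
  n = 126: C(126, 6) = 4925156775; 4925156775 < 6103515625? YES
  n = 127: C(127, 6) = 5169379425; 5169379425 < 6103515625? YES
  n = 128: C(128, 6) = 5423611200; 5423611200 < 6103515625? YES
  n = 129: C(129, 6) = 5688177600; 5688177600 < 6103515625? YES
  n = 130: C(130, 6) = 5963412000; 5963412000 < 6103515625? YES
  n = 131: C(131, 6) = 6249655776; 6249655776 < 6103515625? NO
  n = 132: C(132, 6) = 6547258432; 6547258432 < 6103515625? NO
The largest n with C(n, 6) < 6103515625 is n = 130 (where E[X] = 47707296/48828125 ≈ 0.9770). Hence R_5(6) > 130, i.e. R_5(6) ≥ 131.

Largest n = 130; hence R_5(6) > 130.


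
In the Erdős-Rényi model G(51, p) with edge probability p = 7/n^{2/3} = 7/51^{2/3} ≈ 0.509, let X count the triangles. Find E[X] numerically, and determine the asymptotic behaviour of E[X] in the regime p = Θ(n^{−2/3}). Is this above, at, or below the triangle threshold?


Number of potential triangles: C(51, 3) = 20825.
Each occurs with probability p³ ≈ (0.509)³ ≈ 1.31872357e-01.
By linearity: E[X] = C(51, 3)·p³ ≈ 20825 · 1.31872357e-01 ≈ 2746.241830.
Since α = 2/3 < 1, p = c/n^{2/3} ≫ 1/n is above the triangle threshold p ~ 1/n. Asymptotically E[X] ~ (c³/6)·n^{3(1−α)} = (7³/6)·n^{1} → ∞; triangles are abundant w.h.p.

E[X] ≈ 2746.241830; in regime p = Θ(1/n^{2/3}) E[X] diverges (above the triangle threshold p ~ 1/n).


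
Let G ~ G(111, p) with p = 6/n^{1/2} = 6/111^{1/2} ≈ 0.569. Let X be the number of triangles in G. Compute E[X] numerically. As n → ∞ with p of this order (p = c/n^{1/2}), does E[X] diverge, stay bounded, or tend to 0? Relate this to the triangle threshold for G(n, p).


Number of potential triangles: C(111, 3) = 221815.
Each occurs with probability p³ ≈ (0.569)³ ≈ 1.84701e-01.
By linearity: E[X] = C(111, 3)·p³ ≈ 221815 · 1.84701e-01 ≈ 40969.456.
Since α = 1/2 < 1, p = c/n^{1/2} ≫ 1/n is above the triangle threshold p ~ 1/n. Asymptotically E[X] ~ (c³/6)·n^{3(1−α)} = (6³/6)·n^{1.5} → ∞; triangles are abundant w.h.p.

E[X] ≈ 40969.456; in regime p = Θ(1/n^{1/2}) E[X] diverges (above the triangle threshold p ~ 1/n).


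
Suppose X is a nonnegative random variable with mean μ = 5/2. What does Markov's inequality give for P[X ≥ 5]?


μ = E[X] = 5/2, a = 5.
Markov: P[X ≥ 5] ≤ μ/a = (5/2)/5 = 1/2.
Numerically: ≈ 0.500000.
(Since a = 5 > μ = 2.500000, the bound 1/2 is < 1 and informative.)

P[X ≥ 5] ≤ 1/2 ≈ 0.500000.


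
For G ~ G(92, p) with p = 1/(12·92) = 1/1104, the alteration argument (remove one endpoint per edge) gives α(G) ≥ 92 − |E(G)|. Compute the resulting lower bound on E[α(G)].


E[|E(G)|] = C(92, 2)·p = 4186 · (1/1104) = 91/24.
E[α(G)] ≥ n − E[|E(G)|] = 92 − 91/24 = 2117/24.
Numerically: ≈ 88.2083.
(This is only a lower bound; the true E[α(G)] may be larger.)

E[α(G)] ≥ 2117/24 ≈ 88.2083.


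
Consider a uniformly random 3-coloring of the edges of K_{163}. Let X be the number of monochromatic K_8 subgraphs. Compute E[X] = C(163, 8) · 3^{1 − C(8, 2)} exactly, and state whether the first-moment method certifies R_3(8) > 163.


E[X] = C(163, 8) · 3^{1 − 28} = 10380216608892 · 3^{−27} = 10380216608892/7625597484987.
As a reduced fraction: E[X] = 128150822332/94143178827 ≈ 1.36123.
Is E[X] < 1? NO.
Since E[X] ≥ 1, the first-moment bound is inconclusive at n = 163; it does NOT by itself certify R_3(8) > 163.

E[X] = 128150822332/94143178827 ≈ 1.36123; E[X] ≥ 1; first-moment method inconclusive here.


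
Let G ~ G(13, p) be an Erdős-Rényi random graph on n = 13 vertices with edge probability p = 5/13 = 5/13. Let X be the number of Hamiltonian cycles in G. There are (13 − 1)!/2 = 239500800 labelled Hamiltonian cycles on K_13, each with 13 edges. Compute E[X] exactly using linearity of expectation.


K_13 has (13 − 1)!/2 = 239500800 labelled Hamiltonian cycles.
For each such Hamiltonian cycle H, let X_H = 1 if all 13 edges of H are present in G. Then P[X_H = 1] = p^{13} = (5/13)^{13} = 1220703125/302875106592253.
By linearity of expectation: E[X] = Σ_H E[X_H] = 239500800 · p^{13} = 239500800 · 1220703125/302875106592253 = 292359375000000000/302875106592253.
Numerically: E[X] ≈ 965.3.

E[X] = 239500800 · (5/13)^{13} = 292359375000000000/302875106592253 ≈ 965.3.


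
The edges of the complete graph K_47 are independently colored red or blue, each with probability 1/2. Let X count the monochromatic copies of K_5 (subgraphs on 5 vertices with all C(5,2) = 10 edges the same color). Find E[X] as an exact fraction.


Let X = Σ_S X_S over the C(47, 5) = 1533939 subsets S of size 5, where X_S = 1 if the K_5 on S is monochromatic.
For a fixed S, the K_5 on S has C(5, 2) = 10 edges. P[all 10 edges red] = (1/2)^10, and likewise for blue, so P[monochromatic] = 2·(1/2)^10 = 2^{1 − 10} = 1/512.
Summing: E[X] = C(47, 5) · 2^{1 − 10} = 1533939 · 1/512 = 1533939/512.
Numerically: E[X] ≈ 2995.974609.

E[X] = C(47,5)·2^(1−C(5,2)) = 1533939/512 ≈ 2995.974609.


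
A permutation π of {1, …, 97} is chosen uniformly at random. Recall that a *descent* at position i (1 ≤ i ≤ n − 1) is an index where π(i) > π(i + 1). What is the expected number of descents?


Write X = Σ X_I over i = 1, …, 96, with X_I the indicator of one descent.
There are 96 indicators.
For each fixed i, the pair (π(i), π(i+1)) is a uniformly random ordered pair of distinct values from {1, …, 97}; by symmetry P[π(i) > π(i+1)] = 1/2.
By linearity: E[X] = 96 · (1/2) = (97 − 1) · (1/2) = 48 ≈ 48.0000.

E[X] = 48 = 48.0000.


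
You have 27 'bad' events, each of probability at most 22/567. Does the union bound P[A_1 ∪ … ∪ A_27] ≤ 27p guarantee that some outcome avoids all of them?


Union bound: P[∪_{i=1}^{27} A_i] ≤ Σ_i P[A_i] ≤ 27·p = 27·(22/567) = 22/21.
Numerically: 22/21 ≈ 1.0476.
Is 22/21 < 1? NO.
Since the bound 22/21 is ≥ 1, the union bound is uninformative here; it does NOT by itself certify existence.

27·p = 22/21 ≈ 1.0476; existence NOT certified by the union bound.


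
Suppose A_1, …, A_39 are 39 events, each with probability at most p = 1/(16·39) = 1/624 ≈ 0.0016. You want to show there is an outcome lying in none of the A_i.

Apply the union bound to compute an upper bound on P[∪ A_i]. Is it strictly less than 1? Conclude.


Union bound: P[∪_{i=1}^{39} A_i] ≤ Σ_i P[A_i] ≤ 39·p = 39·(1/624) = 1/16.
Numerically: 1/16 ≈ 0.0625.
Is 1/16 < 1? YES.
Since P[∪ A_i] ≤ 1/16 < 1, the complement has P[∩ A_i^c] ≥ 1 − 1/16 = 15/16 > 0, so some outcome avoids every A_i.

39·p = 1/16 ≈ 0.0625; existence CERTIFIED by the union bound.


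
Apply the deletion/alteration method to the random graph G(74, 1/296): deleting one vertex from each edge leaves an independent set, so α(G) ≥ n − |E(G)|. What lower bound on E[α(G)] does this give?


E[|E(G)|] = C(74, 2)·p = 2701 · (1/296) = 73/8.
E[α(G)] ≥ n − E[|E(G)|] = 74 − 73/8 = 519/8.
Numerically: ≈ 64.8750.
(This is only a lower bound; the true E[α(G)] may be larger.)

E[α(G)] ≥ 519/8 ≈ 64.8750.


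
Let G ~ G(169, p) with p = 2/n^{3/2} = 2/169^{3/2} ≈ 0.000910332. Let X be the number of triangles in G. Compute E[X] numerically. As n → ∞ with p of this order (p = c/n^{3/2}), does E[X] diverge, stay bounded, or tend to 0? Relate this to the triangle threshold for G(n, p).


Number of potential triangles: C(169, 3) = 790244.
Each occurs with probability p³ ≈ (0.000910332)³ ≈ 7.54396763e-10.
By linearity: E[X] = C(169, 3)·p³ ≈ 790244 · 7.54396763e-10 ≈ 0.000596.
Since α = 3/2 > 1, p = c/n^{3/2} = o(1/n) is below the triangle threshold p ~ 1/n. Asymptotically E[X] ~ (c³/6)·n^{3(1−α)} = (2³/6)·n^{-1.5} → 0, so by Markov's inequality G has no triangles w.h.p.

E[X] ≈ 0.000596; in regime p = Θ(1/n^{3/2}) E[X] tends to 0 (below the triangle threshold p ~ 1/n).


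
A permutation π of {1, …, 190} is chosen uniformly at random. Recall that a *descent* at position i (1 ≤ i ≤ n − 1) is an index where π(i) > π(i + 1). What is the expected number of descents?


Write X = Σ X_I over i = 1, …, 189, with X_I the indicator of one descent.
There are 189 indicators.
For each fixed i, the pair (π(i), π(i+1)) is a uniformly random ordered pair of distinct values from {1, …, 190}; by symmetry P[π(i) > π(i+1)] = 1/2.
By linearity: E[X] = 189 · (1/2) = (190 − 1) · (1/2) = 189/2 ≈ 94.50000.

E[X] = 189/2 = 94.50000.


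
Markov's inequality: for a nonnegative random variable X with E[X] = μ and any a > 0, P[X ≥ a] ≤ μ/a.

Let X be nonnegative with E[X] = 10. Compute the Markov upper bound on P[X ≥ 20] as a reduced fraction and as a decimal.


μ = E[X] = 10, a = 20.
Markov: P[X ≥ 20] ≤ μ/a = (10)/20 = 1/2.
Numerically: ≈ 0.500000.
(Since a = 20 > μ = 10.000000, the bound 1/2 is < 1 and informative.)

P[X ≥ 20] ≤ 1/2 ≈ 0.500000.


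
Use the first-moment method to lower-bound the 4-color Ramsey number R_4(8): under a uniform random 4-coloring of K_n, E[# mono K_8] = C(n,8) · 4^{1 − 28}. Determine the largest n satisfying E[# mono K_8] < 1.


We need C(n, 8) · 4^{1 − 28} < 1, i.e. C(n, 8) < 4^{28 − 1} = 18014398509481984.
Check values of n near the boundary:
  n = 402: C(402, 8) = 15770615726749950; 15770615726749950 < 18014398509481984? YES
  n = 403: C(403, 8) = 16090020602228430; 16090020602228430 < 18014398509481984? YES
  n = 404: C(404, 8) = 16415071523485570; 16415071523485570 < 18014398509481984? YES
  n = 405: C(405, 8) = 16745853821188050; 16745853821188050 < 18014398509481984? YES
  n = 406: C(406, 8) = 17082453897995850; 17082453897995850 < 18014398509481984? YES
  n = 407: C(407, 8) = 17424959239309050; 17424959239309050 < 18014398509481984? YES
  n = 408: C(408, 8) = 17773458424095231; 17773458424095231 < 18014398509481984? YES
  n = 409: C(409, 8) = 18128041135797879; 18128041135797879 < 18014398509481984? NO
  n = 410: C(410, 8) = 18488798173326195; 18488798173326195 < 18014398509481984? NO
  n = 411: C(411, 8) = 18855821462126715; 18855821462126715 < 18014398509481984? NO
The largest n with C(n, 8) < 18014398509481984 is n = 408 (where E[X] = 17773458424095231/18014398509481984 ≈ 0.98663). Hence R_4(8) > 408, i.e. R_4(8) ≥ 409.

Largest n = 408; hence R_4(8) > 408.


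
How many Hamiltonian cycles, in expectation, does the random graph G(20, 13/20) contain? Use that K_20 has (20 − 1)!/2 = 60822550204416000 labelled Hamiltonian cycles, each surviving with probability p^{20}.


K_20 has (20 − 1)!/2 = 60822550204416000 labelled Hamiltonian cycles.
For each such Hamiltonian cycle H, let X_H = 1 if all 20 edges of H are present in G. Then P[X_H = 1] = p^{20} = (13/20)^{20} = 19004963774880799438801/104857600000000000000000000.
By linearity: E[X] = Σ_H E[X_H] = 60822550204416000 · p^{20} = 60822550204416000 · 19004963774880799438801/104857600000000000000000000 = 282209561360057334695429506990221/25600000000000000000.
Numerically: E[X] ≈ 1.10238e+13.

E[X] = 60822550204416000 · (13/20)^{20} = 282209561360057334695429506990221/25600000000000000000 ≈ 1.10238e+13.


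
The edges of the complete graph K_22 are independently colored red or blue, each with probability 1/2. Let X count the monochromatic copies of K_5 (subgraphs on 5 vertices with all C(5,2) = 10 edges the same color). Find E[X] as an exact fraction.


Let X = Σ_S X_S over the C(22, 5) = 26334 subsets S of size 5, where X_S = 1 if the K_5 on S is monochromatic.
For a fixed S, the K_5 on S has C(5, 2) = 10 edges. P[all 10 edges red] = (1/2)^10, and likewise for blue, so P[monochromatic] = 2·(1/2)^10 = 2^{1 − 10} = 1/512.
Summing: E[X] = C(22, 5) · 2^{1 − 10} = 26334 · 1/512 = 13167/256.
Numerically: E[X] ≈ 51.434.

E[X] = C(22,5)·2^(1−C(5,2)) = 13167/256 ≈ 51.434.


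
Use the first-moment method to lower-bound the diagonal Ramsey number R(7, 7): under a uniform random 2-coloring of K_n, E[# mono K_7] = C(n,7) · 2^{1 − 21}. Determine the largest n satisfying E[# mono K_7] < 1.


We need C(n, 7) · 2^{1 − 21} < 1, i.e. C(n, 7) < 2^{21 − 1} = 1048576.
Check values of n near the boundary:
  n = 26: C(26, 7) = 657800; 657800 < 1048576? YES
  n = 27: C(27, 7) = 888030; 888030 < 1048576? YES
  n = 28: C(28, 7) = 1184040; 1184040 < 1048576? NO
  n = 29: C(29, 7) = 1560780; 1560780 < 1048576? NO
  n = 30: C(30, 7) = 2035800; 2035800 < 1048576? NO
The largest n with C(n, 7) < 1048576 is n = 27 (where E[X] = 444015/524288 ≈ 0.84689). Hence R(7, 7) > 27, i.e. R(7, 7) ≥ 28.

Largest n = 27; hence R(7, 7) > 27.


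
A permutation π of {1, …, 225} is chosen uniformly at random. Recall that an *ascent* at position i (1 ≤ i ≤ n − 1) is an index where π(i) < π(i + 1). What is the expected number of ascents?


Write X = Σ X_I over i = 1, …, 224, with X_I the indicator of one ascent.
There are 224 indicators.
For each fixed i, the pair (π(i), π(i+1)) is a uniformly random ordered pair of distinct values from {1, …, 225}; by symmetry P[π(i) < π(i+1)] = 1/2.
By linearity: E[X] = 224 · (1/2) = (225 − 1) · (1/2) = 112 ≈ 112.0000.

E[X] = 112 = 112.0000.


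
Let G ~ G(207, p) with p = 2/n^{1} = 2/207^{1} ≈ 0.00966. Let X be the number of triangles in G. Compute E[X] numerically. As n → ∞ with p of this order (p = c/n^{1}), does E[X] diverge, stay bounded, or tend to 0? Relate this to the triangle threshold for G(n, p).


Number of potential triangles: C(207, 3) = 1456935.
Each occurs with probability p³ ≈ (0.00966)³ ≈ 9.01943e-07.
By linearity: E[X] = C(207, 3)·p³ ≈ 1456935 · 9.01943e-07 ≈ 1.314.
Here α = 1, so p = 2/n is exactly at the triangle threshold p ~ 1/n. Asymptotically E[X] → c³/6 = 2³/6 = 4/3 ≈ 1.333, a bounded constant. In this regime the triangle count is asymptotically Poisson(c³/6).

E[X] ≈ 1.314; in regime p = Θ(1/n^{1}) E[X] stays bounded (at the triangle threshold p ~ 1/n).


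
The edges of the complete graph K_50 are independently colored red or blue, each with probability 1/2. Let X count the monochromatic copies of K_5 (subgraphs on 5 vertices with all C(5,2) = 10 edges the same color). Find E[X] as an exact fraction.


Let X = Σ_S X_S over the C(50, 5) = 2118760 subsets S of size 5, where X_S = 1 if the K_5 on S is monochromatic.
For a fixed S, the K_5 on S has C(5, 2) = 10 edges. P[all 10 edges red] = (1/2)^10, and likewise for blue, so P[monochromatic] = 2·(1/2)^10 = 2^{1 − 10} = 1/512.
By linearity of expectation: E[X] = C(50, 5) · 2^{1 − 10} = 2118760 · 1/512 = 264845/64.
Numerically: E[X] ≈ 4138.2031.

E[X] = C(50,5)·2^(1−C(5,2)) = 264845/64 ≈ 4138.2031.


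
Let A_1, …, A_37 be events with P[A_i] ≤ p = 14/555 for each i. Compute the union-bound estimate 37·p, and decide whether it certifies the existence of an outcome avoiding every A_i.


Union bound: P[∪_{i=1}^{37} A_i] ≤ Σ_i P[A_i] ≤ 37·p = 37·(14/555) = 14/15.
Numerically: 14/15 ≈ 0.933333.
Is 14/15 < 1? YES.
Since P[∪ A_i] ≤ 14/15 < 1, the complement has P[∩ A_i^c] ≥ 1 − 14/15 = 1/15 > 0, so some outcome avoids every A_i.

37·p = 14/15 ≈ 0.933333; existence CERTIFIED by the union bound.


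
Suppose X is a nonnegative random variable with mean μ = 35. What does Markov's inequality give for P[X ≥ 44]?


μ = E[X] = 35, a = 44.
Markov: P[X ≥ 44] ≤ μ/a = (35)/44 = 35/44.
Numerically: ≈ 0.79545.
(Since a = 44 > μ = 35.00000, the bound 35/44 is < 1 and informative.)

P[X ≥ 44] ≤ 35/44 ≈ 0.79545.


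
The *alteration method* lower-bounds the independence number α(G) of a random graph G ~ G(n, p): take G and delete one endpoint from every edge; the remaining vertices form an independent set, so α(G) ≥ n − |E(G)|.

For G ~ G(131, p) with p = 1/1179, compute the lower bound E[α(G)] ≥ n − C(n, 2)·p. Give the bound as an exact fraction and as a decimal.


E[|E(G)|] = C(131, 2)·p = 8515 · (1/1179) = 65/9.
E[α(G)] ≥ n − E[|E(G)|] = 131 − 65/9 = 1114/9.
Numerically: ≈ 123.7778.
(This is only a lower bound; the true E[α(G)] may be larger.)

E[α(G)] ≥ 1114/9 ≈ 123.7778.


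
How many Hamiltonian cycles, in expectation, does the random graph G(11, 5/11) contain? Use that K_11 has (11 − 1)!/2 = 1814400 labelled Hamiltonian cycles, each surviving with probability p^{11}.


K_11 has (11 − 1)!/2 = 1814400 labelled Hamiltonian cycles.
For each such Hamiltonian cycle H, let X_H = 1 if all 11 edges of H are present in G. Then P[X_H = 1] = p^{11} = (5/11)^{11} = 48828125/285311670611.
By linearity of expectation: E[X] = Σ_H E[X_H] = 1814400 · p^{11} = 1814400 · 48828125/285311670611 = 88593750000000/285311670611.
Numerically: E[X] ≈ 311.

E[X] = 1814400 · (5/11)^{11} = 88593750000000/285311670611 ≈ 311.


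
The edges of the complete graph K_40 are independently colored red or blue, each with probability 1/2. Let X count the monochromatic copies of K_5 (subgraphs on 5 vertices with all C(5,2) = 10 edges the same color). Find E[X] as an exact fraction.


Let X = Σ_S X_S over the C(40, 5) = 658008 subsets S of size 5, where X_S = 1 if the K_5 on S is monochromatic.
For a fixed S, the K_5 on S has C(5, 2) = 10 edges. P[all 10 edges red] = (1/2)^10, and likewise for blue, so P[monochromatic] = 2·(1/2)^10 = 2^{1 − 10} = 1/512.
By linearity: E[X] = C(40, 5) · 2^{1 − 10} = 658008 · 1/512 = 82251/64.
Numerically: E[X] ≈ 1285.171875.

E[X] = C(40,5)·2^(1−C(5,2)) = 82251/64 ≈ 1285.171875.


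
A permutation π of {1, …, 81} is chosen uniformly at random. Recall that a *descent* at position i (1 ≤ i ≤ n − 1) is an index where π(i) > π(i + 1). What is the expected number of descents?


Write X = Σ X_I over i = 1, …, 80, with X_I the indicator of one descent.
There are 80 indicators.
For each fixed i, the pair (π(i), π(i+1)) is a uniformly random ordered pair of distinct values from {1, …, 81}; by symmetry P[π(i) > π(i+1)] = 1/2.
By linearity: E[X] = 80 · (1/2) = (81 − 1) · (1/2) = 40 ≈ 40.000000.

E[X] = 40 = 40.000000.


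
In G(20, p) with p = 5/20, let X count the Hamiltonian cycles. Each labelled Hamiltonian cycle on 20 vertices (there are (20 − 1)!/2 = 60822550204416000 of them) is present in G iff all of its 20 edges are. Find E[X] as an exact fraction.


K_20 has (20 − 1)!/2 = 60822550204416000 labelled Hamiltonian cycles.
For each such Hamiltonian cycle H, let X_H = 1 if all 20 edges of H are present in G. Then P[X_H = 1] = p^{20} = (1/4)^{20} = 1/1099511627776.
Summing the indicators: E[X] = Σ_H E[X_H] = 60822550204416000 · p^{20} = 60822550204416000 · 1/1099511627776 = 1856156927625/33554432.
Numerically: E[X] ≈ 5.53e+04.

E[X] = 60822550204416000 · (1/4)^{20} = 1856156927625/33554432 ≈ 5.53e+04.


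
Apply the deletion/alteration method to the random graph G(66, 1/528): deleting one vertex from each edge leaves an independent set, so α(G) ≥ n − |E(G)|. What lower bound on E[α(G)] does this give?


E[|E(G)|] = C(66, 2)·p = 2145 · (1/528) = 65/16.
E[α(G)] ≥ n − E[|E(G)|] = 66 − 65/16 = 991/16.
Numerically: ≈ 61.938.
(This is only a lower bound; the true E[α(G)] may be larger.)

E[α(G)] ≥ 991/16 ≈ 61.938.


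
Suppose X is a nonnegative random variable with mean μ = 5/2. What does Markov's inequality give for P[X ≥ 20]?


μ = E[X] = 5/2, a = 20.
Markov: P[X ≥ 20] ≤ μ/a = (5/2)/20 = 1/8.
Numerically: ≈ 0.125.
(Since a = 20 > μ = 2.500, the bound 1/8 is < 1 and informative.)

P[X ≥ 20] ≤ 1/8 ≈ 0.125.


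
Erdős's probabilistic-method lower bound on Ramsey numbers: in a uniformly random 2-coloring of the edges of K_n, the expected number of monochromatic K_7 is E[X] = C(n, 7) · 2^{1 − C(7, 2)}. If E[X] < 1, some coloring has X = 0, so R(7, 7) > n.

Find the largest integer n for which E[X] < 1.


We need C(n, 7) · 2^{1 − 21} < 1, i.e. C(n, 7) < 2^{21 − 1} = 1048576.
Check values of n near the boundary:
  n = 22: C(22, 7) = 170544; 170544 < 1048576? YES
  n = 23: C(23, 7) = 245157; 245157 < 1048576? YES
  n = 24: C(24, 7) = 346104; 346104 < 1048576? YES
  n = 25: C(25, 7) = 480700; 480700 < 1048576? YES
  n = 26: C(26, 7) = 657800; 657800 < 1048576? YES
  n = 27: C(27, 7) = 888030; 888030 < 1048576? YES
  n = 28: C(28, 7) = 1184040; 1184040 < 1048576? NO
The largest n with C(n, 7) < 1048576 is n = 27 (where E[X] = 444015/524288 ≈ 0.846891). Hence R(7, 7) > 27, i.e. R(7, 7) ≥ 28.

Largest n = 27; hence R(7, 7) > 27.


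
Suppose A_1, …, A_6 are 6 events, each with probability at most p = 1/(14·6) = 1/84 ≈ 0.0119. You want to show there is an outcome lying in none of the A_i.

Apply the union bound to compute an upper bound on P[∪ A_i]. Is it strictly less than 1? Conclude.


Union bound: P[∪_{i=1}^{6} A_i] ≤ Σ_i P[A_i] ≤ 6·p = 6·(1/84) = 1/14.
Numerically: 1/14 ≈ 0.0714.
Is 1/14 < 1? YES.
Since P[∪ A_i] ≤ 1/14 < 1, the complement has P[∩ A_i^c] ≥ 1 − 1/14 = 13/14 > 0, so some outcome avoids every A_i.

6·p = 1/14 ≈ 0.0714; existence CERTIFIED by the union bound.


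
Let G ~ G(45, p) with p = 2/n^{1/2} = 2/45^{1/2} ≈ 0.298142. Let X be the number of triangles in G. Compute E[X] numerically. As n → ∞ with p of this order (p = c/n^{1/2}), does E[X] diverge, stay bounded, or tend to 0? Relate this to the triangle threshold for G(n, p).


Number of potential triangles: C(45, 3) = 14190.
Each occurs with probability p³ ≈ (0.298142)³ ≈ 2.65015464e-02.
By linearity: E[X] = C(45, 3)·p³ ≈ 14190 · 2.65015464e-02 ≈ 376.056943.
Since α = 1/2 < 1, p = c/n^{1/2} ≫ 1/n is above the triangle threshold p ~ 1/n. Asymptotically E[X] ~ (c³/6)·n^{3(1−α)} = (2³/6)·n^{1.5} → ∞; triangles are abundant w.h.p.

E[X] ≈ 376.056943; in regime p = Θ(1/n^{1/2}) E[X] diverges (above the triangle threshold p ~ 1/n).


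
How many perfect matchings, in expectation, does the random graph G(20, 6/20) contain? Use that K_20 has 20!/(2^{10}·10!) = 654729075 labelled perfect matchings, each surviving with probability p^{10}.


K_20 has 20!/(2^{10}·10!) = 654729075 labelled perfect matchings.
For each such perfect matching H, let X_H = 1 if all 10 edges of H are present in G. Then P[X_H = 1] = p^{10} = (3/10)^{10} = 59049/10000000000.
Summing the indicators: E[X] = Σ_H E[X_H] = 654729075 · p^{10} = 654729075 · 59049/10000000000 = 1546443885987/400000000.
Numerically: E[X] ≈ 3866.1.

E[X] = 654729075 · (3/10)^{10} = 1546443885987/400000000 ≈ 3866.1.


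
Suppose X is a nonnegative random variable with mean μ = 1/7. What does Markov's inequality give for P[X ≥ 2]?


μ = E[X] = 1/7, a = 2.
Markov: P[X ≥ 2] ≤ μ/a = (1/7)/2 = 1/14.
Numerically: ≈ 0.071429.
(Since a = 2 > μ = 0.142857, the bound 1/14 is < 1 and informative.)

P[X ≥ 2] ≤ 1/14 ≈ 0.071429.


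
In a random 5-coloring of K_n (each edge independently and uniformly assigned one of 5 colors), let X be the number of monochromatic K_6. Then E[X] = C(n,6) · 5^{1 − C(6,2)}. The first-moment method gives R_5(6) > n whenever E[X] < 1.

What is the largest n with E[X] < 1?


We need C(n, 6) · 5^{1 − 15} < 1, i.e. C(n, 6) < 5^{15 − 1} = 6103515625.
Check values of n near the boundary:
  n = 127: C(127, 6) = 5169379425; 5169379425 < 6103515625? YES
  n = 128: C(128, 6) = 5423611200; 5423611200 < 6103515625? YES
  n = 129: C(129, 6) = 5688177600; 5688177600 < 6103515625? YES
  n = 130: C(130, 6) = 5963412000; 5963412000 < 6103515625? YES
  n = 131: C(131, 6) = 6249655776; 6249655776 < 6103515625? NO
  n = 132: C(132, 6) = 6547258432; 6547258432 < 6103515625? NO
The largest n with C(n, 6) < 6103515625 is n = 130 (where E[X] = 47707296/48828125 ≈ 0.9770). Hence R_5(6) > 130, i.e. R_5(6) ≥ 131.

Largest n = 130; hence R_5(6) > 130.


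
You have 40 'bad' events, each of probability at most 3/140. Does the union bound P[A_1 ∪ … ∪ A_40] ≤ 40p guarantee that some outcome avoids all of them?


Union bound: P[∪_{i=1}^{40} A_i] ≤ Σ_i P[A_i] ≤ 40·p = 40·(3/140) = 6/7.
Numerically: 6/7 ≈ 0.85714.
Is 6/7 < 1? YES.
Since P[∪ A_i] ≤ 6/7 < 1, the complement has P[∩ A_i^c] ≥ 1 − 6/7 = 1/7 > 0, so some outcome avoids every A_i.

40·p = 6/7 ≈ 0.85714; existence CERTIFIED by the union bound.


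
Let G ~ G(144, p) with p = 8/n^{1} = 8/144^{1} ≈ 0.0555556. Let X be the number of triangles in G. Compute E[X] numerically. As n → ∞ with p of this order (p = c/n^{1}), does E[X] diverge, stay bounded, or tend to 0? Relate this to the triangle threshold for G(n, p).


Number of potential triangles: C(144, 3) = 487344.
Each occurs with probability p³ ≈ (0.0555556)³ ≈ 1.71467764e-04.
By linearity: E[X] = C(144, 3)·p³ ≈ 487344 · 1.71467764e-04 ≈ 83.563786.
Here α = 1, so p = 8/n is exactly at the triangle threshold p ~ 1/n. Asymptotically E[X] → c³/6 = 8³/6 = 256/3 ≈ 85.333333, a bounded constant. In this regime the triangle count is asymptotically Poisson(c³/6).

E[X] ≈ 83.563786; in regime p = Θ(1/n^{1}) E[X] stays bounded (at the triangle threshold p ~ 1/n).


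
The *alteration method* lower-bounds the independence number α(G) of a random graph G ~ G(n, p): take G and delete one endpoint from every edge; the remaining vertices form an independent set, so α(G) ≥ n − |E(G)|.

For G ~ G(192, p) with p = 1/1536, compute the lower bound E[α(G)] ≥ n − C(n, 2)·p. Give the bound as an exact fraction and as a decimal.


E[|E(G)|] = C(192, 2)·p = 18336 · (1/1536) = 191/16.
E[α(G)] ≥ n − E[|E(G)|] = 192 − 191/16 = 2881/16.
Numerically: ≈ 180.06250.
(This is only a lower bound; the true E[α(G)] may be larger.)

E[α(G)] ≥ 2881/16 ≈ 180.06250.


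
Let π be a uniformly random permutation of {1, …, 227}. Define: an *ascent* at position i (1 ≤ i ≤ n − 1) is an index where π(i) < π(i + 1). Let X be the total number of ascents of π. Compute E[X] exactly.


Write X = Σ X_I over i = 1, …, 226, with X_I the indicator of one ascent.
There are 226 indicators.
For each fixed i, the pair (π(i), π(i+1)) is a uniformly random ordered pair of distinct values from {1, …, 227}; by symmetry P[π(i) < π(i+1)] = 1/2.
By linearity: E[X] = 226 · (1/2) = (227 − 1) · (1/2) = 113 ≈ 113.000.

E[X] = 113 = 113.000.


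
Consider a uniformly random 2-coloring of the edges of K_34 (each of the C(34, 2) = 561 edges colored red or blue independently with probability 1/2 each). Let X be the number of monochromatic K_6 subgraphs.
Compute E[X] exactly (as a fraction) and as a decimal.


Let X = Σ_S X_S over the C(34, 6) = 1344904 subsets S of size 6, where X_S = 1 if the K_6 on S is monochromatic.
For a fixed S, the K_6 on S has C(6, 2) = 15 edges. P[all 15 edges red] = (1/2)^15, and likewise for blue, so P[monochromatic] = 2·(1/2)^15 = 2^{1 − 15} = 1/16384.
By linearity of expectation: E[X] = C(34, 6) · 2^{1 − 15} = 1344904 · 1/16384 = 168113/2048.
Numerically: E[X] ≈ 82.0864.

E[X] = C(34,6)·2^(1−C(6,2)) = 168113/2048 ≈ 82.0864.


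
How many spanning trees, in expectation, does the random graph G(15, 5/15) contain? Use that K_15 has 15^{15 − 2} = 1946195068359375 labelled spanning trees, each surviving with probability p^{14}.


K_15 has 15^{15 − 2} = 1946195068359375 labelled spanning trees.
For each such spanning tree H, let X_H = 1 if all 14 edges of H are present in G. Then P[X_H = 1] = p^{14} = (1/3)^{14} = 1/4782969.
By linearity of expectation: E[X] = Σ_H E[X_H] = 1946195068359375 · p^{14} = 1946195068359375 · 1/4782969 = 1220703125/3.
Numerically: E[X] ≈ 4.06901e+08.

E[X] = 1946195068359375 · (1/3)^{14} = 1220703125/3 ≈ 4.06901e+08.


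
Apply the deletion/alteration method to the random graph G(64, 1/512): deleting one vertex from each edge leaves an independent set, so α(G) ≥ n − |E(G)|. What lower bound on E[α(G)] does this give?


E[|E(G)|] = C(64, 2)·p = 2016 · (1/512) = 63/16.
E[α(G)] ≥ n − E[|E(G)|] = 64 − 63/16 = 961/16.
Numerically: ≈ 60.06250.
(This is only a lower bound; the true E[α(G)] may be larger.)

E[α(G)] ≥ 961/16 ≈ 60.06250.


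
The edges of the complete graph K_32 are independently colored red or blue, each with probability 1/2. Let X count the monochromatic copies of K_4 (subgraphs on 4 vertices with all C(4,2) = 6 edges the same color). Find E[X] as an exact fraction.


Let X = Σ_S X_S over the C(32, 4) = 35960 subsets S of size 4, where X_S = 1 if the K_4 on S is monochromatic.
For a fixed S, the K_4 on S has C(4, 2) = 6 edges. P[all 6 edges red] = (1/2)^6, and likewise for blue, so P[monochromatic] = 2·(1/2)^6 = 2^{1 − 6} = 1/32.
By linearity: E[X] = C(32, 4) · 2^{1 − 6} = 35960 · 1/32 = 4495/4.
Numerically: E[X] ≈ 1123.7500.

E[X] = C(32,4)·2^(1−C(4,2)) = 4495/4 ≈ 1123.7500.


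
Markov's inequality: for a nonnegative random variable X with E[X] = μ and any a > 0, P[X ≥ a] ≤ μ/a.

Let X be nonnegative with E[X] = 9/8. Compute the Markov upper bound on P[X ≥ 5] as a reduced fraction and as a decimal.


μ = E[X] = 9/8, a = 5.
Markov: P[X ≥ 5] ≤ μ/a = (9/8)/5 = 9/40.
Numerically: ≈ 0.2250.
(Since a = 5 > μ = 1.1250, the bound 9/40 is < 1 and informative.)

P[X ≥ 5] ≤ 9/40 ≈ 0.2250.


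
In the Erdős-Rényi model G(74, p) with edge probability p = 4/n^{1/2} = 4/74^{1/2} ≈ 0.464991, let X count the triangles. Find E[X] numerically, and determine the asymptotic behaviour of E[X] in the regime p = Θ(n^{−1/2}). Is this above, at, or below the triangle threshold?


Number of potential triangles: C(74, 3) = 64824.
Each occurs with probability p³ ≈ (0.464991)³ ≈ 1.00538498e-01.
By linearity: E[X] = C(74, 3)·p³ ≈ 64824 · 1.00538498e-01 ≈ 6517.307619.
Since α = 1/2 < 1, p = c/n^{1/2} ≫ 1/n is above the triangle threshold p ~ 1/n. Asymptotically E[X] ~ (c³/6)·n^{3(1−α)} = (4³/6)·n^{1.5} → ∞; triangles are abundant w.h.p.

E[X] ≈ 6517.307619; in regime p = Θ(1/n^{1/2}) E[X] diverges (above the triangle threshold p ~ 1/n).


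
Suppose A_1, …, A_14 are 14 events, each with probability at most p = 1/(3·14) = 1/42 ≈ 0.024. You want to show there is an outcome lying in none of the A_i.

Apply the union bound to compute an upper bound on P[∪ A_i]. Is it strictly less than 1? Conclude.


Union bound: P[∪_{i=1}^{14} A_i] ≤ Σ_i P[A_i] ≤ 14·p = 14·(1/42) = 1/3.
Numerically: 1/3 ≈ 0.333.
Is 1/3 < 1? YES.
Since P[∪ A_i] ≤ 1/3 < 1, the complement has P[∩ A_i^c] ≥ 1 − 1/3 = 2/3 > 0, so some outcome avoids every A_i.

14·p = 1/3 ≈ 0.333; existence CERTIFIED by the union bound.


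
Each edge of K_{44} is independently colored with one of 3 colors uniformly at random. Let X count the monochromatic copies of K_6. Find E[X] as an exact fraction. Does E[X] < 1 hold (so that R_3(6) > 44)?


E[X] = C(44, 6) · 3^{1 − 15} = 7059052 · 3^{−14} = 7059052/4782969.
As a reduced fraction: E[X] = 7059052/4782969 ≈ 1.475872.
Is E[X] < 1? NO.
Since E[X] ≥ 1, the first-moment bound is inconclusive at n = 44; it does NOT by itself certify R_3(6) > 44.

E[X] = 7059052/4782969 ≈ 1.475872; E[X] ≥ 1; first-moment method inconclusive here.


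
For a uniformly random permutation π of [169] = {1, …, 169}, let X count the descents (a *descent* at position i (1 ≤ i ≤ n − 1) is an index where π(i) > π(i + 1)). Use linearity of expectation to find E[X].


Write X = Σ X_I over i = 1, …, 168, with X_I the indicator of one descent.
There are 168 indicators.
For each fixed i, the pair (π(i), π(i+1)) is a uniformly random ordered pair of distinct values from {1, …, 169}; by symmetry P[π(i) > π(i+1)] = 1/2.
By linearity: E[X] = 168 · (1/2) = (169 − 1) · (1/2) = 84 ≈ 84.00000.

E[X] = 84 = 84.00000.


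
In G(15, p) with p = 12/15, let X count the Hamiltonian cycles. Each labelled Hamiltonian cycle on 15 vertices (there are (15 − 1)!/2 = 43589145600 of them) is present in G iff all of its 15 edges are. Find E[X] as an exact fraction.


K_15 has (15 − 1)!/2 = 43589145600 labelled Hamiltonian cycles.
For each such Hamiltonian cycle H, let X_H = 1 if all 15 edges of H are present in G. Then P[X_H = 1] = p^{15} = (4/5)^{15} = 1073741824/30517578125.
By linearity of expectation: E[X] = Σ_H E[X_H] = 43589145600 · p^{15} = 43589145600 · 1073741824/30517578125 = 1872139548125822976/1220703125.
Numerically: E[X] ≈ 1.53e+09.

E[X] = 43589145600 · (4/5)^{15} = 1872139548125822976/1220703125 ≈ 1.53e+09.


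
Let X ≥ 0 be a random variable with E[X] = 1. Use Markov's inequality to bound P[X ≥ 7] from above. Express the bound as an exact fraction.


μ = E[X] = 1, a = 7.
Markov: P[X ≥ 7] ≤ μ/a = (1)/7 = 1/7.
Numerically: ≈ 0.1429.
(Since a = 7 > μ = 1.0000, the bound 1/7 is < 1 and informative.)

P[X ≥ 7] ≤ 1/7 ≈ 0.1429.


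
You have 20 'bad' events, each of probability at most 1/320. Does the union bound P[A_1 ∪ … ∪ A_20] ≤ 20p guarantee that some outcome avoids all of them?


Union bound: P[∪_{i=1}^{20} A_i] ≤ Σ_i P[A_i] ≤ 20·p = 20·(1/320) = 1/16.
Numerically: 1/16 ≈ 0.062.
Is 1/16 < 1? YES.
Since P[∪ A_i] ≤ 1/16 < 1, the complement has P[∩ A_i^c] ≥ 1 − 1/16 = 15/16 > 0, so some outcome avoids every A_i.

20·p = 1/16 ≈ 0.062; existence CERTIFIED by the union bound.


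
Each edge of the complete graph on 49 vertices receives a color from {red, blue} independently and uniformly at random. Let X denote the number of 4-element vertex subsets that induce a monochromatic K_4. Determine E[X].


Let X = Σ_S X_S over the C(49, 4) = 211876 subsets S of size 4, where X_S = 1 if the K_4 on S is monochromatic.
For a fixed S, the K_4 on S has C(4, 2) = 6 edges. P[all 6 edges red] = (1/2)^6, and likewise for blue, so P[monochromatic] = 2·(1/2)^6 = 2^{1 − 6} = 1/32.
Summing: E[X] = C(49, 4) · 2^{1 − 6} = 211876 · 1/32 = 52969/8.
Numerically: E[X] ≈ 6621.1250.

E[X] = C(49,4)·2^(1−C(4,2)) = 52969/8 ≈ 6621.1250.


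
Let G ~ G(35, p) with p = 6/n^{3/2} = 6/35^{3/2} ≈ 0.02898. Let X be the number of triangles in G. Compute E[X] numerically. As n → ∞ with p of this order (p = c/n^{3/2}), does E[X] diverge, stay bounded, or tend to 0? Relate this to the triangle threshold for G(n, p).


Number of potential triangles: C(35, 3) = 6545.
Each occurs with probability p³ ≈ (0.02898)³ ≈ 2.433030e-05.
By linearity: E[X] = C(35, 3)·p³ ≈ 6545 · 2.433030e-05 ≈ 0.1592.
Since α = 3/2 > 1, p = c/n^{3/2} = o(1/n) is below the triangle threshold p ~ 1/n. Asymptotically E[X] ~ (c³/6)·n^{3(1−α)} = (6³/6)·n^{-1.5} → 0, so by Markov's inequality G has no triangles w.h.p.

E[X] ≈ 0.1592; in regime p = Θ(1/n^{3/2}) E[X] tends to 0 (below the triangle threshold p ~ 1/n).


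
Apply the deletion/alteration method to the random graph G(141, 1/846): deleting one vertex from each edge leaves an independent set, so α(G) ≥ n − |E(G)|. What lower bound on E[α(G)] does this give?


E[|E(G)|] = C(141, 2)·p = 9870 · (1/846) = 35/3.
E[α(G)] ≥ n − E[|E(G)|] = 141 − 35/3 = 388/3.
Numerically: ≈ 129.33333.
(This is only a lower bound; the true E[α(G)] may be larger.)

E[α(G)] ≥ 388/3 ≈ 129.33333.


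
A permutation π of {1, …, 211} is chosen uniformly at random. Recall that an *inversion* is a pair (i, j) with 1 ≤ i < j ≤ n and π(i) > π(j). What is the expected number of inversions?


Write X = Σ X_I over the C(211, 2) = 22155 pairs i < j, with X_I the indicator of one inversion.
There are 22155 indicators.
For each fixed pair i < j, the values π(i) and π(j) are two distinct elements of {1, …, 211} in uniformly random order; by symmetry P[π(i) > π(j)] = 1/2.
By linearity: E[X] = 22155 · (1/2) = C(211, 2) · (1/2) = 22155/2 = 22155/2 ≈ 11077.50000.

E[X] = 22155/2 = 11077.50000.


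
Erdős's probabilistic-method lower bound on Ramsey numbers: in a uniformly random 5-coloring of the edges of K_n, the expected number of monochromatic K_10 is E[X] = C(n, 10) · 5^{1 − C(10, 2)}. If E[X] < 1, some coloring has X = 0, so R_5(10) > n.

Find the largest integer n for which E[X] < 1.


We need C(n, 10) · 5^{1 − 45} < 1, i.e. C(n, 10) < 5^{45 − 1} = 5684341886080801486968994140625.
Check values of n near the boundary:
  n = 5389: C(5389, 10) = 5645340767466558997768874792926; 5645340767466558997768874792926 < 5684341886080801486968994140625? YES
  n = 5390: C(5390, 10) = 5655833965919099070255434039753; 5655833965919099070255434039753 < 5684341886080801486968994140625? YES
  n = 5391: C(5391, 10) = 5666344714787188828795213697883; 5666344714787188828795213697883 < 5684341886080801486968994140625? YES
  n = 5392: C(5392, 10) = 5676873040158402483252283957448; 5676873040158402483252283957448 < 5684341886080801486968994140625? YES
  n = 5393: C(5393, 10) = 5687418968154238267170642278008; 5687418968154238267170642278008 < 5684341886080801486968994140625? NO
  n = 5394: C(5394, 10) = 5697982524930156243149785372878; 5697982524930156243149785372878 < 5684341886080801486968994140625? NO
  n = 5395: C(5395, 10) = 5708563736675616143322765475706; 5708563736675616143322765475706 < 5684341886080801486968994140625? NO
The largest n with C(n, 10) < 5684341886080801486968994140625 is n = 5392 (where E[X] = 5676873040158402483252283957448/5684341886080801486968994140625 ≈ 0.998686). Hence R_5(10) > 5392, i.e. R_5(10) ≥ 5393.

Largest n = 5392; hence R_5(10) > 5392.
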